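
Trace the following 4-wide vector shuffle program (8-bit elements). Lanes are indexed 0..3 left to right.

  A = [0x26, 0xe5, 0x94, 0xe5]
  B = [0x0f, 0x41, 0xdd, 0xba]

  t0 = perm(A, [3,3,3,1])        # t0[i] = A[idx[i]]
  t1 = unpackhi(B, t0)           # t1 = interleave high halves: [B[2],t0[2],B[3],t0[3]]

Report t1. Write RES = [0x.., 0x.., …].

RES = [0xdd, 0xe5, 0xba, 0xe5]

→ t0 |e5|e5|e5|e5|
→ t1 |dd|e5|ba|e5|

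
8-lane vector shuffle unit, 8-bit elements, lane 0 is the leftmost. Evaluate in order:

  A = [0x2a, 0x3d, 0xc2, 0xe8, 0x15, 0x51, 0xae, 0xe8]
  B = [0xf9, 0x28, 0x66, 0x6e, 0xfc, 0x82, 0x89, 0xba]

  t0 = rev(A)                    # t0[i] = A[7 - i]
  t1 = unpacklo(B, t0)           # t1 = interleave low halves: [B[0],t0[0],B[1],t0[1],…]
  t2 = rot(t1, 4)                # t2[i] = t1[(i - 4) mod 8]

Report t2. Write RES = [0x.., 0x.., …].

RES = [0x66, 0x51, 0x6e, 0x15, 0xf9, 0xe8, 0x28, 0xae]

t0 = [0xe8, 0xae, 0x51, 0x15, 0xe8, 0xc2, 0x3d, 0x2a]
t1 = [0xf9, 0xe8, 0x28, 0xae, 0x66, 0x51, 0x6e, 0x15]
t2 = [0x66, 0x51, 0x6e, 0x15, 0xf9, 0xe8, 0x28, 0xae]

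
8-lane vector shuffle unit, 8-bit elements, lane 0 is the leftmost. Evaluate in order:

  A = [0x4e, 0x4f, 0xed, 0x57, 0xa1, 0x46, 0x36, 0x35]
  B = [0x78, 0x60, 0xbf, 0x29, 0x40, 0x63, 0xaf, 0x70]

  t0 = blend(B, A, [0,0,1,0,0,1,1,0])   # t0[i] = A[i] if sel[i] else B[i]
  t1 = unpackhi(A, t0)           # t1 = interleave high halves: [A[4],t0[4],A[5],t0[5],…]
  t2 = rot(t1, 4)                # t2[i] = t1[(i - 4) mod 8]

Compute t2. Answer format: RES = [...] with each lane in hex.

  t0: 78 60 ed 29 40 46 36 70
  t1: a1 40 46 46 36 36 35 70
  t2: 36 36 35 70 a1 40 46 46

RES = [ 0x36  0x36  0x35  0x70  0xa1  0x40  0x46  0x46 ]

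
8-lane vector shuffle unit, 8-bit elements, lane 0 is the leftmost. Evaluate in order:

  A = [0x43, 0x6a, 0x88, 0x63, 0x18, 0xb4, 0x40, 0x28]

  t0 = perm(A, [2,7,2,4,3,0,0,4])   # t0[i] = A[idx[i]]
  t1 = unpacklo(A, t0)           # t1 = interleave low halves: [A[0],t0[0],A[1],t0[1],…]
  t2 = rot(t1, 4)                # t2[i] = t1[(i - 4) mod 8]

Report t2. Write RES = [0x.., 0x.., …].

RES = [ 0x88  0x88  0x63  0x18  0x43  0x88  0x6a  0x28 ]

→ t0 |88|28|88|18|63|43|43|18|
→ t1 |43|88|6a|28|88|88|63|18|
→ t2 |88|88|63|18|43|88|6a|28|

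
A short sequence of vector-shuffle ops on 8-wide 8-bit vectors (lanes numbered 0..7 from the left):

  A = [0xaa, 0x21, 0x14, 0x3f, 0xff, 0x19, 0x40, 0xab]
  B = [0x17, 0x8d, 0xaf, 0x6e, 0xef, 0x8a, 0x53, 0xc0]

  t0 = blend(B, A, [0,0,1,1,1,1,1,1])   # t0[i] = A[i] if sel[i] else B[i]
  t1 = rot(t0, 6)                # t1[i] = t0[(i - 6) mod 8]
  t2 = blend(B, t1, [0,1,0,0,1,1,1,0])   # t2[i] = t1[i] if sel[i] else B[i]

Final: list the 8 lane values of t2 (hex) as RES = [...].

RES = [0x17, 0x3f, 0xaf, 0x6e, 0x40, 0xab, 0x17, 0xc0]

→ t0 |17|8d|14|3f|ff|19|40|ab|
→ t1 |14|3f|ff|19|40|ab|17|8d|
→ t2 |17|3f|af|6e|40|ab|17|c0|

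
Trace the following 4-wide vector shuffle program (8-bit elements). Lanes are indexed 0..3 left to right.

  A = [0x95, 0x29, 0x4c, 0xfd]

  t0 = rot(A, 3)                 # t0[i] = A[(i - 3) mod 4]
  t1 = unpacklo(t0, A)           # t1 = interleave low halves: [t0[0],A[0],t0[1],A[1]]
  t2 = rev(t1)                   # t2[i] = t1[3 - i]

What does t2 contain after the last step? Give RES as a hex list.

  t0: 29 4c fd 95
  t1: 29 95 4c 29
  t2: 29 4c 95 29

RES = [ 0x29  0x4c  0x95  0x29 ]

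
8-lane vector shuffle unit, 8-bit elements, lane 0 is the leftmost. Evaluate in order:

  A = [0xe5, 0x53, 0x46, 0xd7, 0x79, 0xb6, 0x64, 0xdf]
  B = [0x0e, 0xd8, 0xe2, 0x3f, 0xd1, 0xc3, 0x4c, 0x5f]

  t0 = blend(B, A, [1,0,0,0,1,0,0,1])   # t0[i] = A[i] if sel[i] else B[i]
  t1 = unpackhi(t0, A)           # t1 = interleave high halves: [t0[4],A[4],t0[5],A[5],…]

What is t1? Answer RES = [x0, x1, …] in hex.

RES = [0x79, 0x79, 0xc3, 0xb6, 0x4c, 0x64, 0xdf, 0xdf]

→ t0 |e5|d8|e2|3f|79|c3|4c|df|
→ t1 |79|79|c3|b6|4c|64|df|df|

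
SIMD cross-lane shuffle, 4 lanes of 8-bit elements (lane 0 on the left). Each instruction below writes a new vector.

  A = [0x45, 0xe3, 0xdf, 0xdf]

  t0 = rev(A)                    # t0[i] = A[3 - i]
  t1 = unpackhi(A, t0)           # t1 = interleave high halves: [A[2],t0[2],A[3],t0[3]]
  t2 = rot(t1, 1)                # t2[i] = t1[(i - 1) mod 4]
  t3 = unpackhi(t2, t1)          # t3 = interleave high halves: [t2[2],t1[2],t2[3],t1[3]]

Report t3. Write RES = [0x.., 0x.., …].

RES = [ 0xe3  0xdf  0xdf  0x45 ]

→ t0 |df|df|e3|45|
→ t1 |df|e3|df|45|
→ t2 |45|df|e3|df|
→ t3 |e3|df|df|45|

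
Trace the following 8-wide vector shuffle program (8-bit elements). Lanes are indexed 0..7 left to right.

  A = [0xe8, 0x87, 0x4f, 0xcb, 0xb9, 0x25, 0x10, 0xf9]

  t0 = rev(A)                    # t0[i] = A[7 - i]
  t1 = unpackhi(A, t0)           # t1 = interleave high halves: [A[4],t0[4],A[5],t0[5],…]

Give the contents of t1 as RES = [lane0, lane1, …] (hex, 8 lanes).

→ t0 |f9|10|25|b9|cb|4f|87|e8|
→ t1 |b9|cb|25|4f|10|87|f9|e8|

RES = [ 0xb9  0xcb  0x25  0x4f  0x10  0x87  0xf9  0xe8 ]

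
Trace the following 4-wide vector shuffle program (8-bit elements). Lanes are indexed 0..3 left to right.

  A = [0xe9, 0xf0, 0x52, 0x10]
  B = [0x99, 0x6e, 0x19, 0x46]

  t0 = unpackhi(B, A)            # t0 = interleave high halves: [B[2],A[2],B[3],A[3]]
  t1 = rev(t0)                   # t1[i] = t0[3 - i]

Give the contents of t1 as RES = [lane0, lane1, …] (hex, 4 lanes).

→ t0 |19|52|46|10|
→ t1 |10|46|52|19|

RES = [ 0x10  0x46  0x52  0x19 ]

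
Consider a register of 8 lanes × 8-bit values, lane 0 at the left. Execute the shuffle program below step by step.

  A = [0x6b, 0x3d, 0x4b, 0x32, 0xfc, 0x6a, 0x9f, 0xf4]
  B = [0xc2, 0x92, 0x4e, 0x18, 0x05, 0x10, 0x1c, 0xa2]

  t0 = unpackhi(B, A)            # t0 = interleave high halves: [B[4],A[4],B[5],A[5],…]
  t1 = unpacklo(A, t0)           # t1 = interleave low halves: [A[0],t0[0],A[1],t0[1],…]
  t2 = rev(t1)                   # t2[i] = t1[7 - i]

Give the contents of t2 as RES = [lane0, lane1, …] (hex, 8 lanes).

→ t0 |05|fc|10|6a|1c|9f|a2|f4|
→ t1 |6b|05|3d|fc|4b|10|32|6a|
→ t2 |6a|32|10|4b|fc|3d|05|6b|

RES = [0x6a, 0x32, 0x10, 0x4b, 0xfc, 0x3d, 0x05, 0x6b]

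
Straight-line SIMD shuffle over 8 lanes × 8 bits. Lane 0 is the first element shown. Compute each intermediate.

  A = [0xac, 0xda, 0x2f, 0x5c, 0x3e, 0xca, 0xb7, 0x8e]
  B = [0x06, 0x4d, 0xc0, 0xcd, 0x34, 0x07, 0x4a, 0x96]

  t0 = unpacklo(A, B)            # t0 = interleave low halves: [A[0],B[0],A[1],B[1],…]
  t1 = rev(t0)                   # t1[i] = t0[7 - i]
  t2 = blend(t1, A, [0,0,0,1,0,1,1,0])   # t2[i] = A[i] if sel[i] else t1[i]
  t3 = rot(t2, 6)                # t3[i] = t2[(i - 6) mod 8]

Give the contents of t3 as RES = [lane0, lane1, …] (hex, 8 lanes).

RES = [ 0xc0  0x5c  0x4d  0xca  0xb7  0xac  0xcd  0x5c ]

t0 = [0xac, 0x06, 0xda, 0x4d, 0x2f, 0xc0, 0x5c, 0xcd]
t1 = [0xcd, 0x5c, 0xc0, 0x2f, 0x4d, 0xda, 0x06, 0xac]
t2 = [0xcd, 0x5c, 0xc0, 0x5c, 0x4d, 0xca, 0xb7, 0xac]
t3 = [0xc0, 0x5c, 0x4d, 0xca, 0xb7, 0xac, 0xcd, 0x5c]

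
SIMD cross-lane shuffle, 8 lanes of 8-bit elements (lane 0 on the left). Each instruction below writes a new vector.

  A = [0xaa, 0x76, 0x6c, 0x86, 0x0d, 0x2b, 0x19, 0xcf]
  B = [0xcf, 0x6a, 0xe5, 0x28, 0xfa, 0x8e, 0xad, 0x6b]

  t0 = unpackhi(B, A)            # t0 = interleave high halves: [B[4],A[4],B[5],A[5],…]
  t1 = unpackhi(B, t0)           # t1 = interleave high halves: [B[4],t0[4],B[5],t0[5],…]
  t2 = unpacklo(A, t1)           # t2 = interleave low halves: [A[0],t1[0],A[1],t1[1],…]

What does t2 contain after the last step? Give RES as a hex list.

RES = [0xaa, 0xfa, 0x76, 0xad, 0x6c, 0x8e, 0x86, 0x19]

→ t0 |fa|0d|8e|2b|ad|19|6b|cf|
→ t1 |fa|ad|8e|19|ad|6b|6b|cf|
→ t2 |aa|fa|76|ad|6c|8e|86|19|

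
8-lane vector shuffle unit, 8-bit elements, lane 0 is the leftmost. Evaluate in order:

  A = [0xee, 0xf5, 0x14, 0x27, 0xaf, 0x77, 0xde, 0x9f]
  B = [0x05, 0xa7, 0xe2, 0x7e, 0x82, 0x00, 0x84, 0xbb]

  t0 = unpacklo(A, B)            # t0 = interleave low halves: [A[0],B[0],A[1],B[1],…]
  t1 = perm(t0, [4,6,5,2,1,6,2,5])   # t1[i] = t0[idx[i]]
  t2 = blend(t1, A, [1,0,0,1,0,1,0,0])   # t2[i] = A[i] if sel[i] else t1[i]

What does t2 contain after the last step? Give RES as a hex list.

→ t0 |ee|05|f5|a7|14|e2|27|7e|
→ t1 |14|27|e2|f5|05|27|f5|e2|
→ t2 |ee|27|e2|27|05|77|f5|e2|

RES = [ 0xee  0x27  0xe2  0x27  0x05  0x77  0xf5  0xe2 ]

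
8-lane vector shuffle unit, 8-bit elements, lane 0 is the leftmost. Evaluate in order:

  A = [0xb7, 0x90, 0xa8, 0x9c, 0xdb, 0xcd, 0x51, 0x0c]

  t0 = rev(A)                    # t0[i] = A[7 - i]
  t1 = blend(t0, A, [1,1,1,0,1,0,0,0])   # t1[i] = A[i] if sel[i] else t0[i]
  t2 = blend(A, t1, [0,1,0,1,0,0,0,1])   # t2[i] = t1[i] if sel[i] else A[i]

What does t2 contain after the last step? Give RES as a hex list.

t0 = [0x0c, 0x51, 0xcd, 0xdb, 0x9c, 0xa8, 0x90, 0xb7]
t1 = [0xb7, 0x90, 0xa8, 0xdb, 0xdb, 0xa8, 0x90, 0xb7]
t2 = [0xb7, 0x90, 0xa8, 0xdb, 0xdb, 0xcd, 0x51, 0xb7]

RES = [0xb7, 0x90, 0xa8, 0xdb, 0xdb, 0xcd, 0x51, 0xb7]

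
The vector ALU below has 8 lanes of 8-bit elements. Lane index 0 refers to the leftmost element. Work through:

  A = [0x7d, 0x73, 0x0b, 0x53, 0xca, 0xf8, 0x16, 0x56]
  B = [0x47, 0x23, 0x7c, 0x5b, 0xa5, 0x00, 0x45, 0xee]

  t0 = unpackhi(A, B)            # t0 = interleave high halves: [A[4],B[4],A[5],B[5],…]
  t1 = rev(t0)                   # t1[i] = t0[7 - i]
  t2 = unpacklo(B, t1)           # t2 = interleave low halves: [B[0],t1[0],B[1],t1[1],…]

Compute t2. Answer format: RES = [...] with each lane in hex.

RES = [ 0x47  0xee  0x23  0x56  0x7c  0x45  0x5b  0x16 ]

t0 = [0xca, 0xa5, 0xf8, 0x00, 0x16, 0x45, 0x56, 0xee]
t1 = [0xee, 0x56, 0x45, 0x16, 0x00, 0xf8, 0xa5, 0xca]
t2 = [0x47, 0xee, 0x23, 0x56, 0x7c, 0x45, 0x5b, 0x16]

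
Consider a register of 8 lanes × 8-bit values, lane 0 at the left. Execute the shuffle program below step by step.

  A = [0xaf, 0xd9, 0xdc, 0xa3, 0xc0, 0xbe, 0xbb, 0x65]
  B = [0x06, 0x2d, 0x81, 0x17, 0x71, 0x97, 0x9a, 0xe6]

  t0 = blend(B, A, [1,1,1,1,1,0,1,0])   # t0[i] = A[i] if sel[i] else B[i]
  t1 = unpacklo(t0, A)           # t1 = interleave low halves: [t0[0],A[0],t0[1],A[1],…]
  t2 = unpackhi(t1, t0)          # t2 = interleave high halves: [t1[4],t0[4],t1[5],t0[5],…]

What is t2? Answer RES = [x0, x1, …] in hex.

RES = [ 0xdc  0xc0  0xdc  0x97  0xa3  0xbb  0xa3  0xe6 ]

t0 = [0xaf, 0xd9, 0xdc, 0xa3, 0xc0, 0x97, 0xbb, 0xe6]
t1 = [0xaf, 0xaf, 0xd9, 0xd9, 0xdc, 0xdc, 0xa3, 0xa3]
t2 = [0xdc, 0xc0, 0xdc, 0x97, 0xa3, 0xbb, 0xa3, 0xe6]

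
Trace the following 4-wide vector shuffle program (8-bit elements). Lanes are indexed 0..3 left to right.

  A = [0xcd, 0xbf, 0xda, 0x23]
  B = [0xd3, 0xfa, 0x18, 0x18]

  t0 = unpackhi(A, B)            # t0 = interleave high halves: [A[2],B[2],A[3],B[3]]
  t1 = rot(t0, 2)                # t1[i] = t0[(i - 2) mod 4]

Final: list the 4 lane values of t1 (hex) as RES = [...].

RES = [ 0x23  0x18  0xda  0x18 ]

→ t0 |da|18|23|18|
→ t1 |23|18|da|18|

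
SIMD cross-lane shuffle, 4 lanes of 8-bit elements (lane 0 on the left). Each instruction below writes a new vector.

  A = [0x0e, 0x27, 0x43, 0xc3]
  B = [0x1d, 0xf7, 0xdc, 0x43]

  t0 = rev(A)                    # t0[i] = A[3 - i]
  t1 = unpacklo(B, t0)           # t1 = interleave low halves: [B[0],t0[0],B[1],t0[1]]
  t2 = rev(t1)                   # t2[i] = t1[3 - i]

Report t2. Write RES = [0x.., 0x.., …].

  t0: c3 43 27 0e
  t1: 1d c3 f7 43
  t2: 43 f7 c3 1d

RES = [0x43, 0xf7, 0xc3, 0x1d]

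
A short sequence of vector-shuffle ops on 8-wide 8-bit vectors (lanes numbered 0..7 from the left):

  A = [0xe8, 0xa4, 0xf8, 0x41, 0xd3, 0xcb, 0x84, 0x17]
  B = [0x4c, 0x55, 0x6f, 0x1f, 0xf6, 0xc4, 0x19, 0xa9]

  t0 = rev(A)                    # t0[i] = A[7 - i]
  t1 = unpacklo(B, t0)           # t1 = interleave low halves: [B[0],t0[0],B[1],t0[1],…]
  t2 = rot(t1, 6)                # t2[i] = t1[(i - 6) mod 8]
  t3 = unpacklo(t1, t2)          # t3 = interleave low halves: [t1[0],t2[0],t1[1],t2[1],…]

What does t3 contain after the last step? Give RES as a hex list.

t0 = [0x17, 0x84, 0xcb, 0xd3, 0x41, 0xf8, 0xa4, 0xe8]
t1 = [0x4c, 0x17, 0x55, 0x84, 0x6f, 0xcb, 0x1f, 0xd3]
t2 = [0x55, 0x84, 0x6f, 0xcb, 0x1f, 0xd3, 0x4c, 0x17]
t3 = [0x4c, 0x55, 0x17, 0x84, 0x55, 0x6f, 0x84, 0xcb]

RES = [0x4c, 0x55, 0x17, 0x84, 0x55, 0x6f, 0x84, 0xcb]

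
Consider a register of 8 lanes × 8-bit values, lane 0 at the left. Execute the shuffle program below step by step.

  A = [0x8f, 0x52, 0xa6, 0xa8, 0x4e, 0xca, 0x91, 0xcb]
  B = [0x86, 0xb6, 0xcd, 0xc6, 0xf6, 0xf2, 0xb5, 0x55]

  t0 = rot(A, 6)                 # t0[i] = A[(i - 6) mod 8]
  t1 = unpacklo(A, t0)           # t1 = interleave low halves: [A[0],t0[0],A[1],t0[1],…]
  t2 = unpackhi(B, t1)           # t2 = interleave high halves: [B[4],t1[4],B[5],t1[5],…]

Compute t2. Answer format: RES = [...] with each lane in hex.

RES = [ 0xf6  0xa6  0xf2  0x4e  0xb5  0xa8  0x55  0xca ]

  t0: a6 a8 4e ca 91 cb 8f 52
  t1: 8f a6 52 a8 a6 4e a8 ca
  t2: f6 a6 f2 4e b5 a8 55 ca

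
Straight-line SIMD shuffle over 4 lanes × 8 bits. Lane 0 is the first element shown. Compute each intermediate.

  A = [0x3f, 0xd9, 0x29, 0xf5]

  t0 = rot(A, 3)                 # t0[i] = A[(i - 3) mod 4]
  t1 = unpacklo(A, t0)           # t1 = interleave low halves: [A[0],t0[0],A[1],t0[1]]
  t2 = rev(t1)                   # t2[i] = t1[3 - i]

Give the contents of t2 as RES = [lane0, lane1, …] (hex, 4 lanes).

  t0: d9 29 f5 3f
  t1: 3f d9 d9 29
  t2: 29 d9 d9 3f

RES = [ 0x29  0xd9  0xd9  0x3f ]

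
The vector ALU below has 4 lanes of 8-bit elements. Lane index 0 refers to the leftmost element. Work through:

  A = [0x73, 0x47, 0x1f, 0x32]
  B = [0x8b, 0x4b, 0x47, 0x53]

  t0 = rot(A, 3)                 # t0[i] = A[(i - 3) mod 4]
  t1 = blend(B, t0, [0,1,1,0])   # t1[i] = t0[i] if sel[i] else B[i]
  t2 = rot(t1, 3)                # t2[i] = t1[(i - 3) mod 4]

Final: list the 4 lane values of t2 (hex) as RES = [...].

  t0: 47 1f 32 73
  t1: 8b 1f 32 53
  t2: 1f 32 53 8b

RES = [0x1f, 0x32, 0x53, 0x8b]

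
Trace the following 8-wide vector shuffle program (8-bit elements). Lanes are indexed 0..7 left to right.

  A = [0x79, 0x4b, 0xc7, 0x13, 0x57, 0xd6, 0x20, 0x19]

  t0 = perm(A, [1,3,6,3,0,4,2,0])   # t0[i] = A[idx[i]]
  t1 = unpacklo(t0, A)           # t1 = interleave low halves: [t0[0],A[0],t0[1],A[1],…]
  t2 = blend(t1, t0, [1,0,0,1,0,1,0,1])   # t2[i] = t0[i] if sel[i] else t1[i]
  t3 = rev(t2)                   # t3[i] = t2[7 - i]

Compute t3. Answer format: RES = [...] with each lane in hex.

  t0: 4b 13 20 13 79 57 c7 79
  t1: 4b 79 13 4b 20 c7 13 13
  t2: 4b 79 13 13 20 57 13 79
  t3: 79 13 57 20 13 13 79 4b

RES = [ 0x79  0x13  0x57  0x20  0x13  0x13  0x79  0x4b ]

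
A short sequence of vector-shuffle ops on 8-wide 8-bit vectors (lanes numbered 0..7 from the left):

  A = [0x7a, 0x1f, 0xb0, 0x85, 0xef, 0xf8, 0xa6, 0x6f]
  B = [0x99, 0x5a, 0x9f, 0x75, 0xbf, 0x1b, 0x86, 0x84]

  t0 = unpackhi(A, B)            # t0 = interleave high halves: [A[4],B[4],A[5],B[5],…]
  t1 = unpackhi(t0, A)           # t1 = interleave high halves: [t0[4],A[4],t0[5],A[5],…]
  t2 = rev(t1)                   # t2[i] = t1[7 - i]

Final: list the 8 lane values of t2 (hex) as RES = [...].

RES = [ 0x6f  0x84  0xa6  0x6f  0xf8  0x86  0xef  0xa6 ]

→ t0 |ef|bf|f8|1b|a6|86|6f|84|
→ t1 |a6|ef|86|f8|6f|a6|84|6f|
→ t2 |6f|84|a6|6f|f8|86|ef|a6|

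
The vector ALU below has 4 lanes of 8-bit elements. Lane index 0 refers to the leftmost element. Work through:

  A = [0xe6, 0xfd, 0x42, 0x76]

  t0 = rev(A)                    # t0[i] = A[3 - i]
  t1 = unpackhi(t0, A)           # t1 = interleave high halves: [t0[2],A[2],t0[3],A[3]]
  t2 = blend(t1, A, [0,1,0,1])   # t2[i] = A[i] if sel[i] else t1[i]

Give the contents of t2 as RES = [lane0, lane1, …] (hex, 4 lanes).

t0 = [0x76, 0x42, 0xfd, 0xe6]
t1 = [0xfd, 0x42, 0xe6, 0x76]
t2 = [0xfd, 0xfd, 0xe6, 0x76]

RES = [0xfd, 0xfd, 0xe6, 0x76]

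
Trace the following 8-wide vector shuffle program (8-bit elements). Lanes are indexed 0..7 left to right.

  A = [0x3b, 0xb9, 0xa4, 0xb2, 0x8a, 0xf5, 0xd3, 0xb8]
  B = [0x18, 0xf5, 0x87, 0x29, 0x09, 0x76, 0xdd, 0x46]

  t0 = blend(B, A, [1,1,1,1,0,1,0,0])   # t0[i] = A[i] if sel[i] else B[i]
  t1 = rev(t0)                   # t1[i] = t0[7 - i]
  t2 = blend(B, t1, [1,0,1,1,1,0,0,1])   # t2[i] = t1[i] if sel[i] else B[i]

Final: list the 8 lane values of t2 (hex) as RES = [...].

RES = [ 0x46  0xf5  0xf5  0x09  0xb2  0x76  0xdd  0x3b ]

  t0: 3b b9 a4 b2 09 f5 dd 46
  t1: 46 dd f5 09 b2 a4 b9 3b
  t2: 46 f5 f5 09 b2 76 dd 3b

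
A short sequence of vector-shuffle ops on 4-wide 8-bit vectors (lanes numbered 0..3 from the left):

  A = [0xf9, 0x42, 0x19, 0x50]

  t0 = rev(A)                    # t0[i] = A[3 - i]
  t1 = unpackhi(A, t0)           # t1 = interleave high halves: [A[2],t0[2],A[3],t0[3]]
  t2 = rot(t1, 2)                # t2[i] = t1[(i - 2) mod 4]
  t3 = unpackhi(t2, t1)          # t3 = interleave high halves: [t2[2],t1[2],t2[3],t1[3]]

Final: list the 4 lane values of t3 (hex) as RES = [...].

RES = [ 0x19  0x50  0x42  0xf9 ]

→ t0 |50|19|42|f9|
→ t1 |19|42|50|f9|
→ t2 |50|f9|19|42|
→ t3 |19|50|42|f9|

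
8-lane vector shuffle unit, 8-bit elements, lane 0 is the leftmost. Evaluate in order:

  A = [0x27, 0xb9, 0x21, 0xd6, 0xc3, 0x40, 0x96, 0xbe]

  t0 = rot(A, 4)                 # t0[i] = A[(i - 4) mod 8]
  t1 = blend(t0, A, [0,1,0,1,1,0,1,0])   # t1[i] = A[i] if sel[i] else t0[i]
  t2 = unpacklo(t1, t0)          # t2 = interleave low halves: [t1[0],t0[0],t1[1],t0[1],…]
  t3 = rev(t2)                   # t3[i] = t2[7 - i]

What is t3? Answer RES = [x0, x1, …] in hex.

RES = [ 0xbe  0xd6  0x96  0x96  0x40  0xb9  0xc3  0xc3 ]

  t0: c3 40 96 be 27 b9 21 d6
  t1: c3 b9 96 d6 c3 b9 96 d6
  t2: c3 c3 b9 40 96 96 d6 be
  t3: be d6 96 96 40 b9 c3 c3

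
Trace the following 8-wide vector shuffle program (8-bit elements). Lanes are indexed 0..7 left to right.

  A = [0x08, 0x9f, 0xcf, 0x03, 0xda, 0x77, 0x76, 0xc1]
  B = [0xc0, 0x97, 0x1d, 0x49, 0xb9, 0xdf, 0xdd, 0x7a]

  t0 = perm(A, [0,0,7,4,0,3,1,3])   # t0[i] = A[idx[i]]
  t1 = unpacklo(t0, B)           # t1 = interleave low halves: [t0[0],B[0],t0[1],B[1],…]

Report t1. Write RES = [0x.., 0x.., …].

RES = [0x08, 0xc0, 0x08, 0x97, 0xc1, 0x1d, 0xda, 0x49]

  t0: 08 08 c1 da 08 03 9f 03
  t1: 08 c0 08 97 c1 1d da 49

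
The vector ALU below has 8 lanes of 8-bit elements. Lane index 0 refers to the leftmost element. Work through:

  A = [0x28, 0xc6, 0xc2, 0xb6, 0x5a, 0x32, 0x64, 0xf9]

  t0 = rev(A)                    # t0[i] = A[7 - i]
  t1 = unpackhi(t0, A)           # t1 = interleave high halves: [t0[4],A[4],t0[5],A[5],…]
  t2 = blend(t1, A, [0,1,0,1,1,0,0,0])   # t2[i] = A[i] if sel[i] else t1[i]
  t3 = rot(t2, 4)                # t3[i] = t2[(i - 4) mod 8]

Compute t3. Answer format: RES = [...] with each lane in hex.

t0 = [0xf9, 0x64, 0x32, 0x5a, 0xb6, 0xc2, 0xc6, 0x28]
t1 = [0xb6, 0x5a, 0xc2, 0x32, 0xc6, 0x64, 0x28, 0xf9]
t2 = [0xb6, 0xc6, 0xc2, 0xb6, 0x5a, 0x64, 0x28, 0xf9]
t3 = [0x5a, 0x64, 0x28, 0xf9, 0xb6, 0xc6, 0xc2, 0xb6]

RES = [0x5a, 0x64, 0x28, 0xf9, 0xb6, 0xc6, 0xc2, 0xb6]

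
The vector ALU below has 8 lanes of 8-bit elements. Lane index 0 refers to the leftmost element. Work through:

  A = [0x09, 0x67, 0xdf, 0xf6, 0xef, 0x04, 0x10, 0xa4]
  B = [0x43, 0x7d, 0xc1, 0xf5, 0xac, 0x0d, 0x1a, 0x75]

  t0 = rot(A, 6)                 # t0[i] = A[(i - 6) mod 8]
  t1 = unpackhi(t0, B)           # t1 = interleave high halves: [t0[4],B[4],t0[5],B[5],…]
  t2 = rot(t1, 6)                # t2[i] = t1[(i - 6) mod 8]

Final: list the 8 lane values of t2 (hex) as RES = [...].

RES = [ 0xa4  0x0d  0x09  0x1a  0x67  0x75  0x10  0xac ]

t0 = [0xdf, 0xf6, 0xef, 0x04, 0x10, 0xa4, 0x09, 0x67]
t1 = [0x10, 0xac, 0xa4, 0x0d, 0x09, 0x1a, 0x67, 0x75]
t2 = [0xa4, 0x0d, 0x09, 0x1a, 0x67, 0x75, 0x10, 0xac]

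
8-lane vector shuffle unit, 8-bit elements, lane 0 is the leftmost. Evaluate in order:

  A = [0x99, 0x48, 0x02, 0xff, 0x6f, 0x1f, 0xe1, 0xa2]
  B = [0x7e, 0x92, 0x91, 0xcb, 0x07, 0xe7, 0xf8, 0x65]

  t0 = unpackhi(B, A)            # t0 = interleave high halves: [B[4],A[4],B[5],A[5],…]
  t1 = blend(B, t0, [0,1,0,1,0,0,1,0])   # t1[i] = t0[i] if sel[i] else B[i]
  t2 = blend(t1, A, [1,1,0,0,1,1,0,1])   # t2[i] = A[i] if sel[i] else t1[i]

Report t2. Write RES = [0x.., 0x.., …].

  t0: 07 6f e7 1f f8 e1 65 a2
  t1: 7e 6f 91 1f 07 e7 65 65
  t2: 99 48 91 1f 6f 1f 65 a2

RES = [ 0x99  0x48  0x91  0x1f  0x6f  0x1f  0x65  0xa2 ]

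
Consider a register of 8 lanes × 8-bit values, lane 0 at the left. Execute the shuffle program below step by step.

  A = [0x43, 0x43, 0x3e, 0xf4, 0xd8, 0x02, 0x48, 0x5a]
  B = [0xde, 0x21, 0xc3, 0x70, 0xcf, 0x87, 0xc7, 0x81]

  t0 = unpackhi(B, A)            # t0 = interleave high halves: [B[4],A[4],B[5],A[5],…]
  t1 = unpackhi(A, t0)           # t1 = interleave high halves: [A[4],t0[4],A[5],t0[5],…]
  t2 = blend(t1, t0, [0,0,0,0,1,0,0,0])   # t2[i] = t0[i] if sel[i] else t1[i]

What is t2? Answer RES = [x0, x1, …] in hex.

RES = [0xd8, 0xc7, 0x02, 0x48, 0xc7, 0x81, 0x5a, 0x5a]

t0 = [0xcf, 0xd8, 0x87, 0x02, 0xc7, 0x48, 0x81, 0x5a]
t1 = [0xd8, 0xc7, 0x02, 0x48, 0x48, 0x81, 0x5a, 0x5a]
t2 = [0xd8, 0xc7, 0x02, 0x48, 0xc7, 0x81, 0x5a, 0x5a]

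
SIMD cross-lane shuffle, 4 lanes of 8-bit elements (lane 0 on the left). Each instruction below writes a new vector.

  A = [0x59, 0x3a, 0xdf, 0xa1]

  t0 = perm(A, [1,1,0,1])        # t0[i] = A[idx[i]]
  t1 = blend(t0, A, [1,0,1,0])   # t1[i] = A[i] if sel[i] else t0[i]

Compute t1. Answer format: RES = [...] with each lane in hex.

  t0: 3a 3a 59 3a
  t1: 59 3a df 3a

RES = [0x59, 0x3a, 0xdf, 0x3a]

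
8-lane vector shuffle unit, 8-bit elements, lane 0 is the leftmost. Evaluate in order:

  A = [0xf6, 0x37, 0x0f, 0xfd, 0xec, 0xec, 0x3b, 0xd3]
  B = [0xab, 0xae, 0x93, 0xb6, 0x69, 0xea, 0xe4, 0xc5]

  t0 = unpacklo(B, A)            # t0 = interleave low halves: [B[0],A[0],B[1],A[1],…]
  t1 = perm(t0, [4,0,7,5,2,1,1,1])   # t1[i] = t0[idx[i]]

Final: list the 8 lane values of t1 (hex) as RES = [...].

  t0: ab f6 ae 37 93 0f b6 fd
  t1: 93 ab fd 0f ae f6 f6 f6

RES = [ 0x93  0xab  0xfd  0x0f  0xae  0xf6  0xf6  0xf6 ]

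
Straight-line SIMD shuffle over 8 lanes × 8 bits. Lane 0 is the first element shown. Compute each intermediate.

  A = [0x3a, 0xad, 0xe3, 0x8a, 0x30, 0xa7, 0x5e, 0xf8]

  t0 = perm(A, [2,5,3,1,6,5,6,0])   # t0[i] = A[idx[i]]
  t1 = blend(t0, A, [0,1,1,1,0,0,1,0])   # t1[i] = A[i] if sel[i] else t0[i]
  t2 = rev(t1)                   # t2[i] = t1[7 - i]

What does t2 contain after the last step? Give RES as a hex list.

RES = [ 0x3a  0x5e  0xa7  0x5e  0x8a  0xe3  0xad  0xe3 ]

t0 = [0xe3, 0xa7, 0x8a, 0xad, 0x5e, 0xa7, 0x5e, 0x3a]
t1 = [0xe3, 0xad, 0xe3, 0x8a, 0x5e, 0xa7, 0x5e, 0x3a]
t2 = [0x3a, 0x5e, 0xa7, 0x5e, 0x8a, 0xe3, 0xad, 0xe3]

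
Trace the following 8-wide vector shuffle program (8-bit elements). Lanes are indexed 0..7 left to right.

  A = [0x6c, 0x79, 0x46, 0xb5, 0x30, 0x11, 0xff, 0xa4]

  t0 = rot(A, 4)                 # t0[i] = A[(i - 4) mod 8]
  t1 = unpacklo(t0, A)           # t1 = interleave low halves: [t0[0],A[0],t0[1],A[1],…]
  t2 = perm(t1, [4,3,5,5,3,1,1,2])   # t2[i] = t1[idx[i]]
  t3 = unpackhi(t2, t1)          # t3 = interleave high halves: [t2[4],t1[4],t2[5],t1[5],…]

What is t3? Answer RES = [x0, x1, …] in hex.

RES = [0x79, 0xff, 0x6c, 0x46, 0x6c, 0xa4, 0x11, 0xb5]

  t0: 30 11 ff a4 6c 79 46 b5
  t1: 30 6c 11 79 ff 46 a4 b5
  t2: ff 79 46 46 79 6c 6c 11
  t3: 79 ff 6c 46 6c a4 11 b5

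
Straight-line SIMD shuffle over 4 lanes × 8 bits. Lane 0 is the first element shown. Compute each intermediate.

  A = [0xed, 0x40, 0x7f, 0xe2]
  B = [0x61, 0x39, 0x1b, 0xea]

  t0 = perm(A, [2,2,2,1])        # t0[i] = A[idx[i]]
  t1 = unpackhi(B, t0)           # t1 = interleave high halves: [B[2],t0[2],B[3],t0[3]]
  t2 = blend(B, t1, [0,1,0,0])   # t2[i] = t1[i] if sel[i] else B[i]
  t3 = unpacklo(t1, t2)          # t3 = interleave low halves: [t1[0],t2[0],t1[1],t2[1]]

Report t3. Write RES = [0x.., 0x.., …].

t0 = [0x7f, 0x7f, 0x7f, 0x40]
t1 = [0x1b, 0x7f, 0xea, 0x40]
t2 = [0x61, 0x7f, 0x1b, 0xea]
t3 = [0x1b, 0x61, 0x7f, 0x7f]

RES = [0x1b, 0x61, 0x7f, 0x7f]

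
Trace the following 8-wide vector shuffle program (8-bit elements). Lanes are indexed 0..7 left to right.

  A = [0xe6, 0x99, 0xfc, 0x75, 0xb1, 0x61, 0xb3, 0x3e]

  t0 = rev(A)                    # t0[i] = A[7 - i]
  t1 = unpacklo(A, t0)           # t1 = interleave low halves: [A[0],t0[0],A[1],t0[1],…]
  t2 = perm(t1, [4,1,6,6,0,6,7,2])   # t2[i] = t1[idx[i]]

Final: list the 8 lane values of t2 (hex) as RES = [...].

RES = [ 0xfc  0x3e  0x75  0x75  0xe6  0x75  0xb1  0x99 ]

→ t0 |3e|b3|61|b1|75|fc|99|e6|
→ t1 |e6|3e|99|b3|fc|61|75|b1|
→ t2 |fc|3e|75|75|e6|75|b1|99|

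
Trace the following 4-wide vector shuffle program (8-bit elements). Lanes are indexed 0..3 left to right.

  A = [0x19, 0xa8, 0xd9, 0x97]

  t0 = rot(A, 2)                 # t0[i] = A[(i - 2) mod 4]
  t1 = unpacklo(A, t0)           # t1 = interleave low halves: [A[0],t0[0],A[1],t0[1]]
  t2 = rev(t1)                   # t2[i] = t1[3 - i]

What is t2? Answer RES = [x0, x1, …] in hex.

t0 = [0xd9, 0x97, 0x19, 0xa8]
t1 = [0x19, 0xd9, 0xa8, 0x97]
t2 = [0x97, 0xa8, 0xd9, 0x19]

RES = [0x97, 0xa8, 0xd9, 0x19]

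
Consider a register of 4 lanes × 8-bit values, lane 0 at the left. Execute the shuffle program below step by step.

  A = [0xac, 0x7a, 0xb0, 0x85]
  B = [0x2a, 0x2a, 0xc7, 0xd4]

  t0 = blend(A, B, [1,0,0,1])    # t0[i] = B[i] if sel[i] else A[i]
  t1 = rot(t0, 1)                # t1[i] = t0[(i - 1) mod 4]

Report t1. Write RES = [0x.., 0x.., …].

→ t0 |2a|7a|b0|d4|
→ t1 |d4|2a|7a|b0|

RES = [ 0xd4  0x2a  0x7a  0xb0 ]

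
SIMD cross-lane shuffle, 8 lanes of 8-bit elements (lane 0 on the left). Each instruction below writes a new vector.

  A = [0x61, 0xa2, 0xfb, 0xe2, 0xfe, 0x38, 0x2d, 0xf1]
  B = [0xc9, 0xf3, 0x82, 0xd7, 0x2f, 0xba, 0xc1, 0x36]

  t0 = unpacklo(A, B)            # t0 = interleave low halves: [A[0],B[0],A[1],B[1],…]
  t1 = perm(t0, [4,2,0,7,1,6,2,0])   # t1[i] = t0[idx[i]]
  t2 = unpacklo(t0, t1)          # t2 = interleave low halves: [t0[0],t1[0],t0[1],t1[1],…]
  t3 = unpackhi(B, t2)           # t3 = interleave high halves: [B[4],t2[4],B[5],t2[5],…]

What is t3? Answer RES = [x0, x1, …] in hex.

RES = [ 0x2f  0xa2  0xba  0x61  0xc1  0xf3  0x36  0xd7 ]

t0 = [0x61, 0xc9, 0xa2, 0xf3, 0xfb, 0x82, 0xe2, 0xd7]
t1 = [0xfb, 0xa2, 0x61, 0xd7, 0xc9, 0xe2, 0xa2, 0x61]
t2 = [0x61, 0xfb, 0xc9, 0xa2, 0xa2, 0x61, 0xf3, 0xd7]
t3 = [0x2f, 0xa2, 0xba, 0x61, 0xc1, 0xf3, 0x36, 0xd7]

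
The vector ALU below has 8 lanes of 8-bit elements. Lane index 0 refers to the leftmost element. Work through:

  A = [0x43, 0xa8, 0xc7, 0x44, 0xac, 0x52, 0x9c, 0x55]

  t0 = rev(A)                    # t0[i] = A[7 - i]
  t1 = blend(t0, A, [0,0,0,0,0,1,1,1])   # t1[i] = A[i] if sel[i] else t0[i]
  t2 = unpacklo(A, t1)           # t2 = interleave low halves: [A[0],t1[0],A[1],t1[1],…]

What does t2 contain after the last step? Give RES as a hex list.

RES = [ 0x43  0x55  0xa8  0x9c  0xc7  0x52  0x44  0xac ]

t0 = [0x55, 0x9c, 0x52, 0xac, 0x44, 0xc7, 0xa8, 0x43]
t1 = [0x55, 0x9c, 0x52, 0xac, 0x44, 0x52, 0x9c, 0x55]
t2 = [0x43, 0x55, 0xa8, 0x9c, 0xc7, 0x52, 0x44, 0xac]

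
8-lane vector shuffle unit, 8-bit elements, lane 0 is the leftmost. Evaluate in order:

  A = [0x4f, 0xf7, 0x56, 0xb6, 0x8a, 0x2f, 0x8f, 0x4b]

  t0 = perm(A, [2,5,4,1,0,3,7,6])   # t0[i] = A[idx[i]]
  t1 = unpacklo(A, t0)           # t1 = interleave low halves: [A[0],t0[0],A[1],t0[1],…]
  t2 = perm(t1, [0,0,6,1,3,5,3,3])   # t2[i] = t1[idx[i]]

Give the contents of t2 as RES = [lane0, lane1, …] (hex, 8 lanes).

  t0: 56 2f 8a f7 4f b6 4b 8f
  t1: 4f 56 f7 2f 56 8a b6 f7
  t2: 4f 4f b6 56 2f 8a 2f 2f

RES = [0x4f, 0x4f, 0xb6, 0x56, 0x2f, 0x8a, 0x2f, 0x2f]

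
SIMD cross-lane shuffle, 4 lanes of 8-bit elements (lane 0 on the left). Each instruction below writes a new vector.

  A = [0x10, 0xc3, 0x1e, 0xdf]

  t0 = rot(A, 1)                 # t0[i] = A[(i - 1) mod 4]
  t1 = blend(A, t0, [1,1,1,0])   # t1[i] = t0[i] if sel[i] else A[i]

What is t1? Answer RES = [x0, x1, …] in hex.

RES = [0xdf, 0x10, 0xc3, 0xdf]

  t0: df 10 c3 1e
  t1: df 10 c3 df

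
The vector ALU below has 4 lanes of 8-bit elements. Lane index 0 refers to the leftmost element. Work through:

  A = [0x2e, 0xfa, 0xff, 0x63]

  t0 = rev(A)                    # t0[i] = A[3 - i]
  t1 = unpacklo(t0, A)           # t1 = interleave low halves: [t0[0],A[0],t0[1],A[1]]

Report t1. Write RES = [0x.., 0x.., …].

t0 = [0x63, 0xff, 0xfa, 0x2e]
t1 = [0x63, 0x2e, 0xff, 0xfa]

RES = [0x63, 0x2e, 0xff, 0xfa]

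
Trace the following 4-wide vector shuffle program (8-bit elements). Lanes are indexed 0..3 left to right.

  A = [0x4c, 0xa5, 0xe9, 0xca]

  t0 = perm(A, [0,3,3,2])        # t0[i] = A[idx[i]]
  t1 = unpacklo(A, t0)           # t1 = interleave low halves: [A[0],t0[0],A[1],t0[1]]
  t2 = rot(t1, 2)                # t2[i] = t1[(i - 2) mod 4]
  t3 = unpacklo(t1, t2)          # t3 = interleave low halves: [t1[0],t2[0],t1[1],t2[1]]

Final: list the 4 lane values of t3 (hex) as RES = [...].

RES = [0x4c, 0xa5, 0x4c, 0xca]

→ t0 |4c|ca|ca|e9|
→ t1 |4c|4c|a5|ca|
→ t2 |a5|ca|4c|4c|
→ t3 |4c|a5|4c|ca|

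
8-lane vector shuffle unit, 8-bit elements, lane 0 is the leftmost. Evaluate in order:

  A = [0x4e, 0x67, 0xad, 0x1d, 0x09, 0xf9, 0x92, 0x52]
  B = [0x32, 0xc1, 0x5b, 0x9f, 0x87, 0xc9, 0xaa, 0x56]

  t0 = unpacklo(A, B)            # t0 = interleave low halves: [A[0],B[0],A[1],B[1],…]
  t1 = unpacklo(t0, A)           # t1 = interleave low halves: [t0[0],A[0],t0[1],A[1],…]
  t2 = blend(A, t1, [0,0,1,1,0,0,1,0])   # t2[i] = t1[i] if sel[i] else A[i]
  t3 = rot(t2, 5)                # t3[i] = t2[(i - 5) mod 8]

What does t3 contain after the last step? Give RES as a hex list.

  t0: 4e 32 67 c1 ad 5b 1d 9f
  t1: 4e 4e 32 67 67 ad c1 1d
  t2: 4e 67 32 67 09 f9 c1 52
  t3: 67 09 f9 c1 52 4e 67 32

RES = [ 0x67  0x09  0xf9  0xc1  0x52  0x4e  0x67  0x32 ]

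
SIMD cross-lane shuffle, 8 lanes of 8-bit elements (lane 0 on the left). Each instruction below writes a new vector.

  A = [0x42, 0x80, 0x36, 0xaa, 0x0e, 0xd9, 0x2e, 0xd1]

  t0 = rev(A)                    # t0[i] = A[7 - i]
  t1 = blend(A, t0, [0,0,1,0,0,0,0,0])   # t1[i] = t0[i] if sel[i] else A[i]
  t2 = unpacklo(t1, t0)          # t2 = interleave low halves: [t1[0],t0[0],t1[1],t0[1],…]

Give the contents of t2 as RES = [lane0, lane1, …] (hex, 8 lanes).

t0 = [0xd1, 0x2e, 0xd9, 0x0e, 0xaa, 0x36, 0x80, 0x42]
t1 = [0x42, 0x80, 0xd9, 0xaa, 0x0e, 0xd9, 0x2e, 0xd1]
t2 = [0x42, 0xd1, 0x80, 0x2e, 0xd9, 0xd9, 0xaa, 0x0e]

RES = [0x42, 0xd1, 0x80, 0x2e, 0xd9, 0xd9, 0xaa, 0x0e]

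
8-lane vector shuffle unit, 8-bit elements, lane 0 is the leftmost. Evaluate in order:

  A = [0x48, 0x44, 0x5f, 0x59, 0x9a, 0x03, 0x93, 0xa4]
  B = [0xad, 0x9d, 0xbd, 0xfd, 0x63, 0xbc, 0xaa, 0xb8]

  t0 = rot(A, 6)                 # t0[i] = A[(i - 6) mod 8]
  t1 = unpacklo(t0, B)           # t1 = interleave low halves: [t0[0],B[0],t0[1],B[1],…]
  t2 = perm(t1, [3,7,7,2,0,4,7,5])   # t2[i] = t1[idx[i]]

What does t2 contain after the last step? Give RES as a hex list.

  t0: 5f 59 9a 03 93 a4 48 44
  t1: 5f ad 59 9d 9a bd 03 fd
  t2: 9d fd fd 59 5f 9a fd bd

RES = [0x9d, 0xfd, 0xfd, 0x59, 0x5f, 0x9a, 0xfd, 0xbd]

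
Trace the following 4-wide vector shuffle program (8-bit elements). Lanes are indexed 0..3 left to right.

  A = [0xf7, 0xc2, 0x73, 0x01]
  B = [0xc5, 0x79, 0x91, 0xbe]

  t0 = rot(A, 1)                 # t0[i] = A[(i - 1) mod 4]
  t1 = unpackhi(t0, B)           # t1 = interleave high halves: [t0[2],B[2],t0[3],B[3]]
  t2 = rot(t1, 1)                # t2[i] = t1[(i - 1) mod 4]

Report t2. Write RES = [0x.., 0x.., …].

→ t0 |01|f7|c2|73|
→ t1 |c2|91|73|be|
→ t2 |be|c2|91|73|

RES = [0xbe, 0xc2, 0x91, 0x73]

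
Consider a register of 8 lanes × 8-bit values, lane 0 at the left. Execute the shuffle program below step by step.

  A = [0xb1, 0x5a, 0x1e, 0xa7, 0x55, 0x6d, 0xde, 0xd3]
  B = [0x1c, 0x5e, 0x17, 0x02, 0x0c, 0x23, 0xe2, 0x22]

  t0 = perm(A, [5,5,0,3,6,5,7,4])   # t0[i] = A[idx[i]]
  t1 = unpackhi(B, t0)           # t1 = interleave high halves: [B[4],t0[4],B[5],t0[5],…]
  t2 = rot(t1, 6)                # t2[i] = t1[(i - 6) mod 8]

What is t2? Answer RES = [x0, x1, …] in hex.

RES = [0x23, 0x6d, 0xe2, 0xd3, 0x22, 0x55, 0x0c, 0xde]

t0 = [0x6d, 0x6d, 0xb1, 0xa7, 0xde, 0x6d, 0xd3, 0x55]
t1 = [0x0c, 0xde, 0x23, 0x6d, 0xe2, 0xd3, 0x22, 0x55]
t2 = [0x23, 0x6d, 0xe2, 0xd3, 0x22, 0x55, 0x0c, 0xde]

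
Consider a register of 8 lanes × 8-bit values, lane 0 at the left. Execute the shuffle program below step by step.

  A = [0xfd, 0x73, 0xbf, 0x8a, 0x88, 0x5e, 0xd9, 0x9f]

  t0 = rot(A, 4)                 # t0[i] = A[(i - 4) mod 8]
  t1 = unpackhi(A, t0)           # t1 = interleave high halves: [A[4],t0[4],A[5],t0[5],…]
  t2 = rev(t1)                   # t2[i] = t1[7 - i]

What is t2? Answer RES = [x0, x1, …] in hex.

→ t0 |88|5e|d9|9f|fd|73|bf|8a|
→ t1 |88|fd|5e|73|d9|bf|9f|8a|
→ t2 |8a|9f|bf|d9|73|5e|fd|88|

RES = [ 0x8a  0x9f  0xbf  0xd9  0x73  0x5e  0xfd  0x88 ]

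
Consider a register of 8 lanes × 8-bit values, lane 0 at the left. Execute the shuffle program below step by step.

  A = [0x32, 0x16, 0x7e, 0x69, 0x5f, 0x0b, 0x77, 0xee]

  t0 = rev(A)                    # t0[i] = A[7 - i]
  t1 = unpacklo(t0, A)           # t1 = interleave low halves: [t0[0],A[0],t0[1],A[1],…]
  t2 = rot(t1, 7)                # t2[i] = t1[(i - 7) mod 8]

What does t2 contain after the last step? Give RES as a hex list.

RES = [ 0x32  0x77  0x16  0x0b  0x7e  0x5f  0x69  0xee ]

→ t0 |ee|77|0b|5f|69|7e|16|32|
→ t1 |ee|32|77|16|0b|7e|5f|69|
→ t2 |32|77|16|0b|7e|5f|69|ee|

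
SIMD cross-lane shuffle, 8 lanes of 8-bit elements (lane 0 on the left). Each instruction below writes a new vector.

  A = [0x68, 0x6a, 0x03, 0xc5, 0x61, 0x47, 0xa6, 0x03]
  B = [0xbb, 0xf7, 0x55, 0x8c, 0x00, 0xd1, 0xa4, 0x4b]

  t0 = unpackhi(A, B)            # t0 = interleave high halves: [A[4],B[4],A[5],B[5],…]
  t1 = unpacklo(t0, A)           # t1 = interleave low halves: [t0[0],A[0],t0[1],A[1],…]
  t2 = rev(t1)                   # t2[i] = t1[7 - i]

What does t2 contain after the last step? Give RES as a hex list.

  t0: 61 00 47 d1 a6 a4 03 4b
  t1: 61 68 00 6a 47 03 d1 c5
  t2: c5 d1 03 47 6a 00 68 61

RES = [0xc5, 0xd1, 0x03, 0x47, 0x6a, 0x00, 0x68, 0x61]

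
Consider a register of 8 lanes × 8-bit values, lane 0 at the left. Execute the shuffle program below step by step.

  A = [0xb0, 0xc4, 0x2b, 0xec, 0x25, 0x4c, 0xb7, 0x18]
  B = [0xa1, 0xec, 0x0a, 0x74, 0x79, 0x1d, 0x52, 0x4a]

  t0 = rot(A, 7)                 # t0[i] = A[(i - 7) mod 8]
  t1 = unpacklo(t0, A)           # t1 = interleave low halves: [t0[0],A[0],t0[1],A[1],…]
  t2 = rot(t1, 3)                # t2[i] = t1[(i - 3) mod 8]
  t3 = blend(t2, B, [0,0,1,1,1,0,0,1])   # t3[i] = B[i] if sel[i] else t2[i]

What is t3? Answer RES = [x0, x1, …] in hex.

  t0: c4 2b ec 25 4c b7 18 b0
  t1: c4 b0 2b c4 ec 2b 25 ec
  t2: 2b 25 ec c4 b0 2b c4 ec
  t3: 2b 25 0a 74 79 2b c4 4a

RES = [0x2b, 0x25, 0x0a, 0x74, 0x79, 0x2b, 0xc4, 0x4a]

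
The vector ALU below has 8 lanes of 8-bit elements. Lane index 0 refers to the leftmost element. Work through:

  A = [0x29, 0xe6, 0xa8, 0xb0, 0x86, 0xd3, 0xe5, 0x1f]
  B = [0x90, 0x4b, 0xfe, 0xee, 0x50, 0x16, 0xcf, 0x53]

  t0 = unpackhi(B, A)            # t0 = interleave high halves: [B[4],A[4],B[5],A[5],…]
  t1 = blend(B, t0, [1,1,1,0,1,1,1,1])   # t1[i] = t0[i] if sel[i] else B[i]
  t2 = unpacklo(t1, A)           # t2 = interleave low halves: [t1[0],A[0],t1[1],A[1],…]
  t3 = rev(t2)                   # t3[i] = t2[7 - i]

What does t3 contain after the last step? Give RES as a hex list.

RES = [ 0xb0  0xee  0xa8  0x16  0xe6  0x86  0x29  0x50 ]

  t0: 50 86 16 d3 cf e5 53 1f
  t1: 50 86 16 ee cf e5 53 1f
  t2: 50 29 86 e6 16 a8 ee b0
  t3: b0 ee a8 16 e6 86 29 50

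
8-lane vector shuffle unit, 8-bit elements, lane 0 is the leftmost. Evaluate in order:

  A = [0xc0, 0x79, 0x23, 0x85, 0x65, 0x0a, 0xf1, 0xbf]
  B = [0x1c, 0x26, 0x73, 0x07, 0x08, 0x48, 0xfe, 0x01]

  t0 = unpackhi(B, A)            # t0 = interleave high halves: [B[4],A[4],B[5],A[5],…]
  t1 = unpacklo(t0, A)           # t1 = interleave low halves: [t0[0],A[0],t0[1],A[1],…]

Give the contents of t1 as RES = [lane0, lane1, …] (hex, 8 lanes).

→ t0 |08|65|48|0a|fe|f1|01|bf|
→ t1 |08|c0|65|79|48|23|0a|85|

RES = [ 0x08  0xc0  0x65  0x79  0x48  0x23  0x0a  0x85 ]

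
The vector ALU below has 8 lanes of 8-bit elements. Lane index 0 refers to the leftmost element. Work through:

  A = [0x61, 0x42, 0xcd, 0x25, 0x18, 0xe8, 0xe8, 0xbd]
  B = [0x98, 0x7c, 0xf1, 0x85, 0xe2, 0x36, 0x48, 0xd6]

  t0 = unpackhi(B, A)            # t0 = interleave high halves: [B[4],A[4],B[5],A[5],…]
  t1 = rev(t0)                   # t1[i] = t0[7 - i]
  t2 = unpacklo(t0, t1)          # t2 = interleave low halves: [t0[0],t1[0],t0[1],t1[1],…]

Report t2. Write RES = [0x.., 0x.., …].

t0 = [0xe2, 0x18, 0x36, 0xe8, 0x48, 0xe8, 0xd6, 0xbd]
t1 = [0xbd, 0xd6, 0xe8, 0x48, 0xe8, 0x36, 0x18, 0xe2]
t2 = [0xe2, 0xbd, 0x18, 0xd6, 0x36, 0xe8, 0xe8, 0x48]

RES = [ 0xe2  0xbd  0x18  0xd6  0x36  0xe8  0xe8  0x48 ]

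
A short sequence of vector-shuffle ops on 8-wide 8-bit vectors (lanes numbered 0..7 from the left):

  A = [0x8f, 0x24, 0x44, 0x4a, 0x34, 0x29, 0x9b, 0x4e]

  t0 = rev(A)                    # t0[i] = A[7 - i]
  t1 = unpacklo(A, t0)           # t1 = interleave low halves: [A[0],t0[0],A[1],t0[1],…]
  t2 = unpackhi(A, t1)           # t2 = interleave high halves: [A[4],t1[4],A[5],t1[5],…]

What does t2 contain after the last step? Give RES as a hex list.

RES = [0x34, 0x44, 0x29, 0x29, 0x9b, 0x4a, 0x4e, 0x34]

→ t0 |4e|9b|29|34|4a|44|24|8f|
→ t1 |8f|4e|24|9b|44|29|4a|34|
→ t2 |34|44|29|29|9b|4a|4e|34|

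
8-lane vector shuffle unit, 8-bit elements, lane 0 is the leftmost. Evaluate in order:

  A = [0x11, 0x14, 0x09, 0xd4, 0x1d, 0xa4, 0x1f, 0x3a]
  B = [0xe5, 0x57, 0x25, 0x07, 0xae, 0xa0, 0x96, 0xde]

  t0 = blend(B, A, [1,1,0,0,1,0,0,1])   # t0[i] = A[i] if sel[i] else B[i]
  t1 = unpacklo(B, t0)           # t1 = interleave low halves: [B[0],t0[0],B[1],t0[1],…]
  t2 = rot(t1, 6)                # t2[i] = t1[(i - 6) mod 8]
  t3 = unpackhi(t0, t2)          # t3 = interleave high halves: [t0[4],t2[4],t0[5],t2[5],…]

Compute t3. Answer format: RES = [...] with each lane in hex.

  t0: 11 14 25 07 1d a0 96 3a
  t1: e5 11 57 14 25 25 07 07
  t2: 57 14 25 25 07 07 e5 11
  t3: 1d 07 a0 07 96 e5 3a 11

RES = [ 0x1d  0x07  0xa0  0x07  0x96  0xe5  0x3a  0x11 ]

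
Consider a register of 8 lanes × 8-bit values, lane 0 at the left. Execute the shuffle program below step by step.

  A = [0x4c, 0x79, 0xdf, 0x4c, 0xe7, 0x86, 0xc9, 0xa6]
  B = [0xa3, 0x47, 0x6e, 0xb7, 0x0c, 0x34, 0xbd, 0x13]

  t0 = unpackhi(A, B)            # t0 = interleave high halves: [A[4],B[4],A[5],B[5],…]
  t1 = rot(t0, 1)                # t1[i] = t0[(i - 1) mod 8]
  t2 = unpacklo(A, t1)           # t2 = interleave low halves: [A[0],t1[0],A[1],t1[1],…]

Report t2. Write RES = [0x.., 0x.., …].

  t0: e7 0c 86 34 c9 bd a6 13
  t1: 13 e7 0c 86 34 c9 bd a6
  t2: 4c 13 79 e7 df 0c 4c 86

RES = [ 0x4c  0x13  0x79  0xe7  0xdf  0x0c  0x4c  0x86 ]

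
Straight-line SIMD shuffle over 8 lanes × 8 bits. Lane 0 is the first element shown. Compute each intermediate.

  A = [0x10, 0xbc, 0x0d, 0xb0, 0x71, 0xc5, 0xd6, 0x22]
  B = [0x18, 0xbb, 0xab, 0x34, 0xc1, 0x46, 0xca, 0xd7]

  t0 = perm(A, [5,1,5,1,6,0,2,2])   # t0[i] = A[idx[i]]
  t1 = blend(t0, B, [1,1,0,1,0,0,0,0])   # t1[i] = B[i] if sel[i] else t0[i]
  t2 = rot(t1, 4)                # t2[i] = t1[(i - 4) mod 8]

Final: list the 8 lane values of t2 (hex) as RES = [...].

RES = [0xd6, 0x10, 0x0d, 0x0d, 0x18, 0xbb, 0xc5, 0x34]

  t0: c5 bc c5 bc d6 10 0d 0d
  t1: 18 bb c5 34 d6 10 0d 0d
  t2: d6 10 0d 0d 18 bb c5 34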